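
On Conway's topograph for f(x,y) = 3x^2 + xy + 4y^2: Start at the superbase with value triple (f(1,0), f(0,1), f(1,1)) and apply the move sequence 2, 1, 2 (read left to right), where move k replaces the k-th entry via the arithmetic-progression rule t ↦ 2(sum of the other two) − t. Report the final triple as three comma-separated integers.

start (3,4,8) = (f(1,0),f(0,1),f(1,1))
replace slot 2: 2·(3+8) − 4 = 18 → (3,18,8)
replace slot 1: 2·(18+8) − 3 = 49 → (49,18,8)
replace slot 2: 2·(49+8) − 18 = 96 → (49,96,8)

49,96,8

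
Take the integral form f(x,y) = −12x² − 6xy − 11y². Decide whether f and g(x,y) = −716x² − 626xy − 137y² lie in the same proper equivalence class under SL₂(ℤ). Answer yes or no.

D₁ = -492, D₂ = -492
f is negative-definite; reduce −f:
−f: flip: (12,6,11)→(11,-6,12)
−f: reduced (well bottom): (11,-6,12) with a≤c, −a<b≤a
flip sign back: reduced form of f is (-11,6,-12)
g is negative-definite; reduce −g:
−g: flip: (716,626,137)→(137,-626,716)
−g: translate: b→-78 (≡-626 mod 274), so (137,-626,716)→(137,-78,12)
−g: flip: (137,-78,12)→(12,78,137)
−g: translate: b→6 (≡78 mod 24), so (12,78,137)→(12,6,11)
−g: flip: (12,6,11)→(11,-6,12)
−g: reduced (well bottom): (11,-6,12) with a≤c, −a<b≤a
flip sign back: reduced form of g is (-11,6,-12)
reduced forms (-11, 6, -12) vs (-11, 6, -12) ⇒ equivalent

yes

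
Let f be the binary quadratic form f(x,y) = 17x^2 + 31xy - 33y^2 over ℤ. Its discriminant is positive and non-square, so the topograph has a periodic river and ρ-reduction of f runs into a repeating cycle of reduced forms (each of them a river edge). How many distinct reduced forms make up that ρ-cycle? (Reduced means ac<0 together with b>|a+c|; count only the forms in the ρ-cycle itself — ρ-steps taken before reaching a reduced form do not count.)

D = 3205, ⌊√D⌋ = 56
river: ρ → (-33,35,15)
river: ρ → (15,55,-3)
river: ρ → (-3,53,33)
river: ρ → (33,13,-23)
river: ρ → (-23,33,23)
river: ρ → (23,13,-33)
river: ρ → (-33,53,3)
river: ρ → (3,55,-15)
river: ρ → (-15,35,33)
river: ρ → (33,31,-17)
river: ρ → (-17,37,27)
river: ρ → (27,17,-27)
river: ρ → (-27,37,17)
river: ρ → (17,31,-33)
ρ-cycle length = 14 (tail of 0 descent steps not counted)

14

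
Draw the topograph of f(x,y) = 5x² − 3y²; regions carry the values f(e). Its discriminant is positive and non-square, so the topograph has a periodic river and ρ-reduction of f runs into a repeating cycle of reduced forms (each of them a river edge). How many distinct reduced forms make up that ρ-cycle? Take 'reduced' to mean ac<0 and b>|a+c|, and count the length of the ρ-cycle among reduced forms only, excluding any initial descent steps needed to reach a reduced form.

D = 60, ⌊√D⌋ = 7
descent: ρ → (-3,6,2)  [lands on river]
river: ρ → (2,6,-3)
ρ-cycle length = 2 (tail of 1 descent step not counted)

2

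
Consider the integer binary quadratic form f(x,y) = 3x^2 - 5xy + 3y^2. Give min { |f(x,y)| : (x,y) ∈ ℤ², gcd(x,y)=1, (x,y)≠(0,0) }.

translate: b→1 (≡-5 mod 6), so (3,-5,3)→(3,1,1)
flip: (3,1,1)→(1,-1,3)
translate: b→1 (≡-1 mod 2), so (1,-1,3)→(1,1,3)
reduced (well bottom): (1,1,3) with a≤c, −a<b≤a
well minimum = a = 1

1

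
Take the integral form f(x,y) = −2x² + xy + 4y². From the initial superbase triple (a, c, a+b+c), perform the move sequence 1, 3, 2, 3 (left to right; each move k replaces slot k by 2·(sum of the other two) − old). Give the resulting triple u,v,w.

start (-2,4,3) = (f(1,0),f(0,1),f(1,1))
replace slot 1: 2·(4+3) − (-2) = 16 → (16,4,3)
replace slot 3: 2·(16+4) − 3 = 37 → (16,4,37)
replace slot 2: 2·(16+37) − 4 = 102 → (16,102,37)
replace slot 3: 2·(16+102) − 37 = 199 → (16,102,199)

16,102,199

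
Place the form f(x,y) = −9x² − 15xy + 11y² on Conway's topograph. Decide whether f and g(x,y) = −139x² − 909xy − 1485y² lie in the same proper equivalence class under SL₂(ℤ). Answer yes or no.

D₁ = 621, D₂ = 621
river cycle of f (length 4): (11, 15, -9), (-9, 21, 5), (5, 19, -13), (-13, 7, 11)
river cycle of g (length 4): (-9, 21, 5), (5, 19, -13), (-13, 7, 11), (11, 15, -9)
cycles coincide ⇒ equivalent

yes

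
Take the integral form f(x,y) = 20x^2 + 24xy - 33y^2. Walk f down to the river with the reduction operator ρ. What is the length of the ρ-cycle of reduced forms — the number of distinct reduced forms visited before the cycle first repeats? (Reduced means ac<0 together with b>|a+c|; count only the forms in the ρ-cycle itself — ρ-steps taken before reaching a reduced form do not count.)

D = 3216, ⌊√D⌋ = 56
river: ρ → (-33,42,11)
river: ρ → (11,46,-25)
river: ρ → (-25,54,3)
river: ρ → (3,54,-25)
river: ρ → (-25,46,11)
river: ρ → (11,42,-33)
river: ρ → (-33,24,20)
river: ρ → (20,56,-1)
river: ρ → (-1,56,20)
river: ρ → (20,24,-33)
ρ-cycle length = 10 (tail of 0 descent steps not counted)

10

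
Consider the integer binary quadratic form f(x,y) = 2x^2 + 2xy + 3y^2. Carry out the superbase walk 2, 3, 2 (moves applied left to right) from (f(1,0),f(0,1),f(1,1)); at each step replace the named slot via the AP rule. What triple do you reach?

start (2,3,7) = (f(1,0),f(0,1),f(1,1))
replace slot 2: 2·(2+7) − 3 = 15 → (2,15,7)
replace slot 3: 2·(2+15) − 7 = 27 → (2,15,27)
replace slot 2: 2·(2+27) − 15 = 43 → (2,43,27)

2,43,27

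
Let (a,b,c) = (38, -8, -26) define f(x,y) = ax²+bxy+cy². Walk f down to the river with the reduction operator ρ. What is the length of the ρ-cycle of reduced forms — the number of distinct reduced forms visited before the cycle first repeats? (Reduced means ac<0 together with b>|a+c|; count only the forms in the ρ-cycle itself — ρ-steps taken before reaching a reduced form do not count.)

D = 4016, ⌊√D⌋ = 63
descent: ρ → (-26,60,4)  [lands on river]
river: ρ → (4,60,-26)
river: ρ → (-26,44,20)
river: ρ → (20,36,-34)
river: ρ → (-34,32,22)
river: ρ → (22,56,-10)
river: ρ → (-10,44,52)
river: ρ → (52,60,-2)
river: ρ → (-2,60,52)
river: ρ → (52,44,-10)
river: ρ → (-10,56,22)
river: ρ → (22,32,-34)
river: ρ → (-34,36,20)
river: ρ → (20,44,-26)
ρ-cycle length = 14 (tail of 1 descent step not counted)

14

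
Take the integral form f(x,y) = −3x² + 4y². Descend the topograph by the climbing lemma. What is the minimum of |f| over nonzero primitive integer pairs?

descent: ρ → (4,0,-3)
descent: ρ → (-3,6,1)  [lands on river]
river: ρ → (1,6,-3)
closes: descent 2, river 2
min |a| on river = 1

1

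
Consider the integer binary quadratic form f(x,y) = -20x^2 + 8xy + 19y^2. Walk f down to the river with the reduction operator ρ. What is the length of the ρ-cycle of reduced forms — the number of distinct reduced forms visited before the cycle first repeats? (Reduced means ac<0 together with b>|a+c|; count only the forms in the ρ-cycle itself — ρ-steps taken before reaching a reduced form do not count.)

D = 1584, ⌊√D⌋ = 39
river: ρ → (19,30,-9)
river: ρ → (-9,24,28)
river: ρ → (28,32,-5)
river: ρ → (-5,38,7)
river: ρ → (7,32,-20)
river: ρ → (-20,8,19)
ρ-cycle length = 6 (tail of 0 descent steps not counted)

6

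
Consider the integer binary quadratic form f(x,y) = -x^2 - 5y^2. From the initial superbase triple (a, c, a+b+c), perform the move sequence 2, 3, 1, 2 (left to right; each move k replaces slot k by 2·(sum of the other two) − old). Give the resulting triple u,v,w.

start (-1,-5,-6) = (f(1,0),f(0,1),f(1,1))
replace slot 2: 2·((-1)+(-6)) − (-5) = -9 → (-1,-9,-6)
replace slot 3: 2·((-1)+(-9)) − (-6) = -14 → (-1,-9,-14)
replace slot 1: 2·((-9)+(-14)) − (-1) = -45 → (-45,-9,-14)
replace slot 2: 2·((-45)+(-14)) − (-9) = -109 → (-45,-109,-14)

-45,-109,-14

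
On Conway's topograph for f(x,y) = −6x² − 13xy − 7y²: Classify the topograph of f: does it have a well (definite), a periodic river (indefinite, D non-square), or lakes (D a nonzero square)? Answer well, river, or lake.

D = b²−4ac = (-13)² − 4·(-6)·(-7) = 1
D = 1² is a perfect square ⇒ form factors over ℤ ⇒ lakes

lake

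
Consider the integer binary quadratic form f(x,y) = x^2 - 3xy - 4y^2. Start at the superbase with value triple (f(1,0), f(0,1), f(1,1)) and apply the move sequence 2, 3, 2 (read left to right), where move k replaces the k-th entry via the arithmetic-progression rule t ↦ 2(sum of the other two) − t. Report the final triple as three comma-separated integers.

start (1,-4,-6) = (f(1,0),f(0,1),f(1,1))
replace slot 2: 2·(1+(-6)) − (-4) = -6 → (1,-6,-6)
replace slot 3: 2·(1+(-6)) − (-6) = -4 → (1,-6,-4)
replace slot 2: 2·(1+(-4)) − (-6) = 0 → (1,0,-4)

1,0,-4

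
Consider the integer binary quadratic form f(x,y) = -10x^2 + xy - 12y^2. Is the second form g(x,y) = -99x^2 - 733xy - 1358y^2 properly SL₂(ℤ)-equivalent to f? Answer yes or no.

D₁ = -479, D₂ = -479
f is negative-definite; reduce −f:
−f: reduced (well bottom): (10,-1,12) with a≤c, −a<b≤a
flip sign back: reduced form of f is (-10,1,-12)
g is negative-definite; reduce −g:
−g: translate: b→-59 (≡733 mod 198), so (99,733,1358)→(99,-59,10)
−g: flip: (99,-59,10)→(10,59,99)
−g: translate: b→-1 (≡59 mod 20), so (10,59,99)→(10,-1,12)
−g: reduced (well bottom): (10,-1,12) with a≤c, −a<b≤a
flip sign back: reduced form of g is (-10,1,-12)
reduced forms (-10, 1, -12) vs (-10, 1, -12) ⇒ equivalent

yes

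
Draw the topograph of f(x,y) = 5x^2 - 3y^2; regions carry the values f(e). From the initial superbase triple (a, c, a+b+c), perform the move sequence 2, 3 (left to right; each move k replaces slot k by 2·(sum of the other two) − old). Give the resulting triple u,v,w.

start (5,-3,2) = (f(1,0),f(0,1),f(1,1))
replace slot 2: 2·(5+2) − (-3) = 17 → (5,17,2)
replace slot 3: 2·(5+17) − 2 = 42 → (5,17,42)

5,17,42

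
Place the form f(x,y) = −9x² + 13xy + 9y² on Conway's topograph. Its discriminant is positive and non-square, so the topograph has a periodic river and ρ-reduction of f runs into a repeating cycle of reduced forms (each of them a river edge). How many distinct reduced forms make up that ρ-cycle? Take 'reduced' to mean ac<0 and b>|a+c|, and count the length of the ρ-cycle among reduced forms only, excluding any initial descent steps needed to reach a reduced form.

D = 493, ⌊√D⌋ = 22
river: ρ → (9,5,-13)
river: ρ → (-13,21,1)
river: ρ → (1,21,-13)
river: ρ → (-13,5,9)
river: ρ → (9,13,-9)
river: ρ → (-9,5,13)
river: ρ → (13,21,-1)
river: ρ → (-1,21,13)
river: ρ → (13,5,-9)
river: ρ → (-9,13,9)
ρ-cycle length = 10 (tail of 0 descent steps not counted)

10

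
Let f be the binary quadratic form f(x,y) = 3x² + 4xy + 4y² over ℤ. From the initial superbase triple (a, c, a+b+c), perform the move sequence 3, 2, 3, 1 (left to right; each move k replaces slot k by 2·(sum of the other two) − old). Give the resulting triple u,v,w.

start (3,4,11) = (f(1,0),f(0,1),f(1,1))
replace slot 3: 2·(3+4) − 11 = 3 → (3,4,3)
replace slot 2: 2·(3+3) − 4 = 8 → (3,8,3)
replace slot 3: 2·(3+8) − 3 = 19 → (3,8,19)
replace slot 1: 2·(8+19) − 3 = 51 → (51,8,19)

51,8,19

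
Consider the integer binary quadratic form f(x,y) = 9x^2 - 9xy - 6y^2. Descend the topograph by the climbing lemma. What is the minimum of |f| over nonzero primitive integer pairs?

descent: ρ → (-6,9,9)  [lands on river]
river: ρ → (9,9,-6)
river: ρ → (-6,15,3)
river: ρ → (3,15,-6)
closes: descent 1, river 4
min |a| on river = 3

3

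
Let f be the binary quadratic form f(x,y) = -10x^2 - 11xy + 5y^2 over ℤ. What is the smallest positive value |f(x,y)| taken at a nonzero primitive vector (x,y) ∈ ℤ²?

descent: ρ → (5,11,-10)  [lands on river]
river: ρ → (-10,9,6)
river: ρ → (6,15,-4)
river: ρ → (-4,17,2)
river: ρ → (2,15,-12)
river: ρ → (-12,9,5)
closes: descent 1, river 6
min |a| on river = 2

2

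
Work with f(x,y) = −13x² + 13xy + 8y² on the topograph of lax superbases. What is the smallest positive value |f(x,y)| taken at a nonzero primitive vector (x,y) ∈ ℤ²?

river: ρ → (8,19,-7)
river: ρ → (-7,23,2)
river: ρ → (2,21,-18)
river: ρ → (-18,15,5)
river: ρ → (5,15,-18)
river: ρ → (-18,21,2)
river: ρ → (2,23,-7)
river: ρ → (-7,19,8)
river: ρ → (8,13,-13)
river: ρ → (-13,13,8)
closes: descent 0, river 10
min |a| on river = 2

2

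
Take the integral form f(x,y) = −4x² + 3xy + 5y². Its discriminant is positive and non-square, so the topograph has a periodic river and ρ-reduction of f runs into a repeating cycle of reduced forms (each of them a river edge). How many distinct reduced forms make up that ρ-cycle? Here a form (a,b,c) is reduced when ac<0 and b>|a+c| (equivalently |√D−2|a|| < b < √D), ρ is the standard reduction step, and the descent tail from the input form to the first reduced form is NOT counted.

D = 89, ⌊√D⌋ = 9
river: ρ → (5,7,-2)
river: ρ → (-2,9,1)
river: ρ → (1,9,-2)
river: ρ → (-2,7,5)
river: ρ → (5,3,-4)
river: ρ → (-4,5,4)
river: ρ → (4,3,-5)
river: ρ → (-5,7,2)
river: ρ → (2,9,-1)
river: ρ → (-1,9,2)
river: ρ → (2,7,-5)
river: ρ → (-5,3,4)
river: ρ → (4,5,-4)
river: ρ → (-4,3,5)
ρ-cycle length = 14 (tail of 0 descent steps not counted)

14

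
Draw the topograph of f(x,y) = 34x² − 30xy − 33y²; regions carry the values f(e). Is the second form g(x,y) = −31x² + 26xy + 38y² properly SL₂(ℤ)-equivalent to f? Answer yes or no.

D₁ = 5388, D₂ = 5388
river cycle of f (length 18): (-33, 30, 34), (34, 38, -29), (-29, 20, 43), (43, 66, -6), (-6, 66, 43), (43, 20, -29), (-29, 38, 34), (34, 30, -33), (-33, 36, 31), (31, 26, -38), … (8 more)
river cycle of g (length 18): (38, 50, -19), (-19, 64, 17), (17, 72, -3), (-3, 72, 17), (17, 64, -19), (-19, 50, 38), (38, 26, -31), (-31, 36, 33), (33, 30, -34), (-34, 38, 29), … (8 more)
cycles differ ⇒ inequivalent

no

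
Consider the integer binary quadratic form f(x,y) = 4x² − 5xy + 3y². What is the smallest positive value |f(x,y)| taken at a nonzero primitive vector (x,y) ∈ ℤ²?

translate: b→3 (≡-5 mod 8), so (4,-5,3)→(4,3,2)
flip: (4,3,2)→(2,-3,4)
translate: b→1 (≡-3 mod 4), so (2,-3,4)→(2,1,3)
reduced (well bottom): (2,1,3) with a≤c, −a<b≤a
well minimum = a = 2

2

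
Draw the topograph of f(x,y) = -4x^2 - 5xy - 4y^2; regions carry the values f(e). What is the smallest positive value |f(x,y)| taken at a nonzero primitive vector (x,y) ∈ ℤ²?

translate: b→-3 (≡5 mod 8), so (4,5,4)→(4,-3,3)
flip: (4,-3,3)→(3,3,4)
reduced (well bottom): (3,3,4) with a≤c, −a<b≤a
well minimum |f| = |-3| = 3 (negative-definite)

3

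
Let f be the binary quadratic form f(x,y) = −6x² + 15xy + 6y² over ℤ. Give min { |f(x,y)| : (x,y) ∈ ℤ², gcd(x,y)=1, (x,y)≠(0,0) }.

river: ρ → (6,9,-12)
river: ρ → (-12,15,3)
river: ρ → (3,15,-12)
river: ρ → (-12,9,6)
river: ρ → (6,15,-6)
river: ρ → (-6,9,12)
river: ρ → (12,15,-3)
river: ρ → (-3,15,12)
river: ρ → (12,9,-6)
river: ρ → (-6,15,6)
closes: descent 0, river 10
min |a| on river = 3

3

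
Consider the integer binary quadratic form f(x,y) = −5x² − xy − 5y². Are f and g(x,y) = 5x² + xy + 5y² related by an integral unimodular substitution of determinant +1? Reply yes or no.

D₁ = -99, D₂ = -99
f is negative-definite; reduce −f:
−f: reduced (well bottom): (5,1,5) with a≤c, −a<b≤a
flip sign back: reduced form of f is (-5,-1,-5)
g: reduced (well bottom): (5,1,5) with a≤c, −a<b≤a
reduced forms (-5, -1, -5) vs (5, 1, 5) ⇒ inequivalent

no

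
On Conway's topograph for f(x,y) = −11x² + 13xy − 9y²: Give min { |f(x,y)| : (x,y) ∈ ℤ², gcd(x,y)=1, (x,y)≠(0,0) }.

translate: b→9 (≡-13 mod 22), so (11,-13,9)→(11,9,7)
flip: (11,9,7)→(7,-9,11)
translate: b→5 (≡-9 mod 14), so (7,-9,11)→(7,5,9)
reduced (well bottom): (7,5,9) with a≤c, −a<b≤a
well minimum |f| = |-7| = 7 (negative-definite)

7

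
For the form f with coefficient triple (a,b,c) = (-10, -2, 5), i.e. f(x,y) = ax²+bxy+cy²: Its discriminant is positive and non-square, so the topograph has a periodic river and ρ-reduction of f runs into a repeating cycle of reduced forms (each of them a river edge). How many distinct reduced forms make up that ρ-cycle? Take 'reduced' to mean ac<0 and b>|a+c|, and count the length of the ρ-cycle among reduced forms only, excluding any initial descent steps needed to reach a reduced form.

D = 204, ⌊√D⌋ = 14
descent: ρ → (5,12,-3)  [lands on river]
river: ρ → (-3,12,5)
river: ρ → (5,8,-7)
river: ρ → (-7,6,6)
river: ρ → (6,6,-7)
river: ρ → (-7,8,5)
ρ-cycle length = 6 (tail of 1 descent step not counted)

6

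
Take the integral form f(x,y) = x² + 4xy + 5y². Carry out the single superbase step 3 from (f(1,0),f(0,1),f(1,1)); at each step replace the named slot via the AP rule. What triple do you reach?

start (1,5,10) = (f(1,0),f(0,1),f(1,1))
replace slot 3: 2·(1+5) − 10 = 2 → (1,5,2)

1,5,2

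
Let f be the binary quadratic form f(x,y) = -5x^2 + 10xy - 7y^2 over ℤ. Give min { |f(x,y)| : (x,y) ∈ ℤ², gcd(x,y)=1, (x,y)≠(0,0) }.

translate: b→0 (≡-10 mod 10), so (5,-10,7)→(5,0,2)
flip: (5,0,2)→(2,0,5)
reduced (well bottom): (2,0,5) with a≤c, −a<b≤a
well minimum |f| = |-2| = 2 (negative-definite)

2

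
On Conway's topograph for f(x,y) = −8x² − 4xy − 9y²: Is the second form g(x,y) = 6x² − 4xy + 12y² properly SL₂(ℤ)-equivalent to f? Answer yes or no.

D₁ = -272, D₂ = -272
f is negative-definite; reduce −f:
−f: reduced (well bottom): (8,4,9) with a≤c, −a<b≤a
flip sign back: reduced form of f is (-8,-4,-9)
g: reduced (well bottom): (6,-4,12) with a≤c, −a<b≤a
reduced forms (-8, -4, -9) vs (6, -4, 12) ⇒ inequivalent

no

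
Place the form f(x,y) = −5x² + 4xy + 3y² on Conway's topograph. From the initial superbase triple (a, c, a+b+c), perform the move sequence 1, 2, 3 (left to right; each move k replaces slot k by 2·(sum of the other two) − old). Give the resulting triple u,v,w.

start (-5,3,2) = (f(1,0),f(0,1),f(1,1))
replace slot 1: 2·(3+2) − (-5) = 15 → (15,3,2)
replace slot 2: 2·(15+2) − 3 = 31 → (15,31,2)
replace slot 3: 2·(15+31) − 2 = 90 → (15,31,90)

15,31,90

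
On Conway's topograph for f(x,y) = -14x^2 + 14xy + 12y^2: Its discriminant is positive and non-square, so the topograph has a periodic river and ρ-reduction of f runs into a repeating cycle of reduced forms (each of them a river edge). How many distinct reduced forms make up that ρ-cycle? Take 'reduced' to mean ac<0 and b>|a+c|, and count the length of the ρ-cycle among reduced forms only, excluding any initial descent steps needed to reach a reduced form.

D = 868, ⌊√D⌋ = 29
river: ρ → (12,10,-16)
river: ρ → (-16,22,6)
river: ρ → (6,26,-8)
river: ρ → (-8,22,12)
river: ρ → (12,26,-4)
river: ρ → (-4,22,24)
river: ρ → (24,26,-2)
river: ρ → (-2,26,24)
river: ρ → (24,22,-4)
river: ρ → (-4,26,12)
river: ρ → (12,22,-8)
river: ρ → (-8,26,6)
river: ρ → (6,22,-16)
river: ρ → (-16,10,12)
river: ρ → (12,14,-14)
river: ρ → (-14,14,12)
ρ-cycle length = 16 (tail of 0 descent steps not counted)

16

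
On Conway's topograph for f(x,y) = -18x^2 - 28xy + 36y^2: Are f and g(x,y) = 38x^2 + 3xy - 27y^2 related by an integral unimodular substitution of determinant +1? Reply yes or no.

D₁ = 3376, D₂ = 4113
discriminants differ ⇒ not SL₂(ℤ)-equivalent

no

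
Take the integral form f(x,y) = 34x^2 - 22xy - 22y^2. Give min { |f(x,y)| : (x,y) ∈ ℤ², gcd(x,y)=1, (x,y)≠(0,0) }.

descent: ρ → (-22,22,34)  [lands on river]
river: ρ → (34,46,-10)
river: ρ → (-10,54,14)
river: ρ → (14,58,-2)
river: ρ → (-2,58,14)
river: ρ → (14,54,-10)
river: ρ → (-10,46,34)
river: ρ → (34,22,-22)
closes: descent 1, river 8
min |a| on river = 2

2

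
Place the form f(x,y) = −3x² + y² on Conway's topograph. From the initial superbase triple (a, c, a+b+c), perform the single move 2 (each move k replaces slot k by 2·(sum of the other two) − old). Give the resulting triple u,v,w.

start (-3,1,-2) = (f(1,0),f(0,1),f(1,1))
replace slot 2: 2·((-3)+(-2)) − 1 = -11 → (-3,-11,-2)

-3,-11,-2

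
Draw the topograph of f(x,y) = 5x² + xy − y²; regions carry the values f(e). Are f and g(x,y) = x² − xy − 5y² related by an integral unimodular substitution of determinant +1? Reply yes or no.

D₁ = 21, D₂ = 21
river cycle of f (length 2): (-1, 3, 3), (3, 3, -1)
river cycle of g (length 2): (1, 3, -3), (-3, 3, 1)
cycles differ ⇒ inequivalent

no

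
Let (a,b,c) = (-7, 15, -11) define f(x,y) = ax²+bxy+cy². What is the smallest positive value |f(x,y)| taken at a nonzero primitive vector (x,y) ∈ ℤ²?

translate: b→-1 (≡-15 mod 14), so (7,-15,11)→(7,-1,3)
flip: (7,-1,3)→(3,1,7)
reduced (well bottom): (3,1,7) with a≤c, −a<b≤a
well minimum |f| = |-3| = 3 (negative-definite)

3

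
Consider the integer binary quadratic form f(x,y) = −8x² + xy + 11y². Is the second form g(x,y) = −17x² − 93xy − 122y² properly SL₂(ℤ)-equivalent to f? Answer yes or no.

D₁ = 353, D₂ = 353
river cycle of f (length 18): (-8, 17, 2), (2, 15, -16), (-16, 17, 1), (1, 17, -16), (-16, 15, 2), (2, 17, -8), (-8, 15, 4), (4, 17, -4), (-4, 15, 8), (8, 17, -2), … (8 more)
river cycle of g (length 18): (4, 15, -8), (-8, 17, 2), (2, 15, -16), (-16, 17, 1), (1, 17, -16), (-16, 15, 2), (2, 17, -8), (-8, 15, 4), (4, 17, -4), (-4, 15, 8), … (8 more)
cycles coincide ⇒ equivalent

yes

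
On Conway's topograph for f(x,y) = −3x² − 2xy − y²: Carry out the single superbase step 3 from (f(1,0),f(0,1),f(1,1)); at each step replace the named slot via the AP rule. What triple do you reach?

start (-3,-1,-6) = (f(1,0),f(0,1),f(1,1))
replace slot 3: 2·((-3)+(-1)) − (-6) = -2 → (-3,-1,-2)

-3,-1,-2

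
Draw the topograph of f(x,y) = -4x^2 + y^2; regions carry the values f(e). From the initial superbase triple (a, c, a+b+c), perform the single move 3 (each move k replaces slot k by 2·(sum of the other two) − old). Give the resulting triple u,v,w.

start (-4,1,-3) = (f(1,0),f(0,1),f(1,1))
replace slot 3: 2·((-4)+1) − (-3) = -3 → (-4,1,-3)

-4,1,-3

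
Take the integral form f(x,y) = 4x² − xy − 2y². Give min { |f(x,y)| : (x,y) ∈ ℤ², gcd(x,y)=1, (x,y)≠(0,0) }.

descent: ρ → (-2,5,1)  [lands on river]
river: ρ → (1,5,-2)
river: ρ → (-2,3,3)
river: ρ → (3,3,-2)
closes: descent 1, river 4
min |a| on river = 1

1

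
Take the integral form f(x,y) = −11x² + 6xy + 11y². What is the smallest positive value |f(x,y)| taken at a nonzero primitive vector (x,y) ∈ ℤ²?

river: ρ → (11,16,-6)
river: ρ → (-6,20,5)
river: ρ → (5,20,-6)
river: ρ → (-6,16,11)
river: ρ → (11,6,-11)
river: ρ → (-11,16,6)
river: ρ → (6,20,-5)
river: ρ → (-5,20,6)
river: ρ → (6,16,-11)
river: ρ → (-11,6,11)
closes: descent 0, river 10
min |a| on river = 5

5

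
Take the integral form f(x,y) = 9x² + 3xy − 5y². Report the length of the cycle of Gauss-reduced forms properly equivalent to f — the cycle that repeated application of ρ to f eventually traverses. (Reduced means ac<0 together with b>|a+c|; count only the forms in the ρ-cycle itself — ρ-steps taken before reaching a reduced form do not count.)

D = 189, ⌊√D⌋ = 13
descent: ρ → (-5,7,7)  [lands on river]
river: ρ → (7,7,-5)
river: ρ → (-5,13,1)
river: ρ → (1,13,-5)
ρ-cycle length = 4 (tail of 1 descent step not counted)

4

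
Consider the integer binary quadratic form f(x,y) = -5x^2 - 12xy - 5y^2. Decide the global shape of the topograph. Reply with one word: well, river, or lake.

D = b²−4ac = (-12)² − 4·(-5)·(-5) = 44
D > 0 non-square ⇒ indefinite ⇒ periodic river

river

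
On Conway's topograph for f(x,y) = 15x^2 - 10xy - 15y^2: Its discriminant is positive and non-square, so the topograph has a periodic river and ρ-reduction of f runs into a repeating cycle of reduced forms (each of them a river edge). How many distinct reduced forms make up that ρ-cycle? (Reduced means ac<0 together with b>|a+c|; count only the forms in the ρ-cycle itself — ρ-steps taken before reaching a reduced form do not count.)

D = 1000, ⌊√D⌋ = 31
descent: ρ → (-15,10,15)  [lands on river]
river: ρ → (15,20,-10)
river: ρ → (-10,20,15)
river: ρ → (15,10,-15)
river: ρ → (-15,20,10)
river: ρ → (10,20,-15)
ρ-cycle length = 6 (tail of 1 descent step not counted)

6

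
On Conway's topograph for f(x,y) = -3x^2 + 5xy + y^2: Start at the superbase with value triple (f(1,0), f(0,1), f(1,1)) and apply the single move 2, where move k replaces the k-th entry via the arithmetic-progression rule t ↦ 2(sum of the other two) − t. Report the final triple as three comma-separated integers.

start (-3,1,3) = (f(1,0),f(0,1),f(1,1))
replace slot 2: 2·((-3)+3) − 1 = -1 → (-3,-1,3)

-3,-1,3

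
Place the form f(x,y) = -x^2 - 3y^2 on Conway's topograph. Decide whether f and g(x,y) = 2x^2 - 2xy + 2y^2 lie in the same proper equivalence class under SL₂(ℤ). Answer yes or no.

D₁ = -12, D₂ = -12
f is negative-definite; reduce −f:
−f: reduced (well bottom): (1,0,3) with a≤c, −a<b≤a
flip sign back: reduced form of f is (-1,0,-3)
g: translate: b→2 (≡-2 mod 4), so (2,-2,2)→(2,2,2)
g: reduced (well bottom): (2,2,2) with a≤c, −a<b≤a
reduced forms (-1, 0, -3) vs (2, 2, 2) ⇒ inequivalent

no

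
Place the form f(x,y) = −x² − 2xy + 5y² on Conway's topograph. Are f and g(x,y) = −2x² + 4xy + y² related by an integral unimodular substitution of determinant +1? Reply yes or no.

D₁ = 24, D₂ = 24
river cycle of f (length 2): (-1, 4, 2), (2, 4, -1)
river cycle of g (length 2): (1, 4, -2), (-2, 4, 1)
cycles differ ⇒ inequivalent

no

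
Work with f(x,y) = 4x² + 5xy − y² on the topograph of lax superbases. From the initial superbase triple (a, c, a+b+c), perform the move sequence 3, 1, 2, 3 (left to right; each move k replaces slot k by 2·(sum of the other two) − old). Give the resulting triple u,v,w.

start (4,-1,8) = (f(1,0),f(0,1),f(1,1))
replace slot 3: 2·(4+(-1)) − 8 = -2 → (4,-1,-2)
replace slot 1: 2·((-1)+(-2)) − 4 = -10 → (-10,-1,-2)
replace slot 2: 2·((-10)+(-2)) − (-1) = -23 → (-10,-23,-2)
replace slot 3: 2·((-10)+(-23)) − (-2) = -64 → (-10,-23,-64)

-10,-23,-64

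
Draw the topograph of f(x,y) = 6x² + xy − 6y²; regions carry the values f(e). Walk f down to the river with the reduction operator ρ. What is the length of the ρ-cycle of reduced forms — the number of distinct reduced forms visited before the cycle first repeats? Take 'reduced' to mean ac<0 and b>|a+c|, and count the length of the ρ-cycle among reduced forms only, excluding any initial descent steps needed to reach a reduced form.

D = 145, ⌊√D⌋ = 12
river: ρ → (-6,11,1)
river: ρ → (1,11,-6)
river: ρ → (-6,1,6)
river: ρ → (6,11,-1)
river: ρ → (-1,11,6)
river: ρ → (6,1,-6)
ρ-cycle length = 6 (tail of 0 descent steps not counted)

6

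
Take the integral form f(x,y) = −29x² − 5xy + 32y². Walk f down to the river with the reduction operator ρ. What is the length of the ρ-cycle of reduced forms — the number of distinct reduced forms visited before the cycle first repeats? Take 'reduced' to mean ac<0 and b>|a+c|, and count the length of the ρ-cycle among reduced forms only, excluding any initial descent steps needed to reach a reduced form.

D = 3737, ⌊√D⌋ = 61
descent: ρ → (32,5,-29)  [lands on river]
river: ρ → (-29,53,8)
river: ρ → (8,59,-8)
river: ρ → (-8,53,29)
river: ρ → (29,5,-32)
river: ρ → (-32,59,2)
river: ρ → (2,61,-2)
river: ρ → (-2,59,32)
ρ-cycle length = 8 (tail of 1 descent step not counted)

8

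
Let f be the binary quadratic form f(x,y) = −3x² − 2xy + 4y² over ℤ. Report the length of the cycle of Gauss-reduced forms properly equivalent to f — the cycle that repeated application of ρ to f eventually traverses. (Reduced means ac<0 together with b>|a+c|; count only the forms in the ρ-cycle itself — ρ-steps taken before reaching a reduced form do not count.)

D = 52, ⌊√D⌋ = 7
descent: ρ → (4,2,-3)  [lands on river]
river: ρ → (-3,4,3)
river: ρ → (3,2,-4)
river: ρ → (-4,6,1)
river: ρ → (1,6,-4)
river: ρ → (-4,2,3)
river: ρ → (3,4,-3)
river: ρ → (-3,2,4)
river: ρ → (4,6,-1)
river: ρ → (-1,6,4)
ρ-cycle length = 10 (tail of 1 descent step not counted)

10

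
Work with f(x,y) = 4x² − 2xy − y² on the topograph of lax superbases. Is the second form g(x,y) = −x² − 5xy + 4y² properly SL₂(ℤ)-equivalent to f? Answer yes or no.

D₁ = 20, D₂ = 41
discriminants differ ⇒ not SL₂(ℤ)-equivalent

no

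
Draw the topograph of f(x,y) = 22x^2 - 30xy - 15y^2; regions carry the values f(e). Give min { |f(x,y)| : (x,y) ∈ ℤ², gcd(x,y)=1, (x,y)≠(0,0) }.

descent: ρ → (-15,30,22)  [lands on river]
river: ρ → (22,14,-23)
river: ρ → (-23,32,13)
river: ρ → (13,46,-2)
river: ρ → (-2,46,13)
river: ρ → (13,32,-23)
river: ρ → (-23,14,22)
river: ρ → (22,30,-15)
closes: descent 1, river 8
min |a| on river = 2

2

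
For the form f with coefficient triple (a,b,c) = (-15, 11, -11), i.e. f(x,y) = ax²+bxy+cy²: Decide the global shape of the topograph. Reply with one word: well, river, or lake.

D = b²−4ac = 11² − 4·(-15)·(-11) = -539
D < 0 ⇒ definite ⇒ every region one sign ⇒ single well

well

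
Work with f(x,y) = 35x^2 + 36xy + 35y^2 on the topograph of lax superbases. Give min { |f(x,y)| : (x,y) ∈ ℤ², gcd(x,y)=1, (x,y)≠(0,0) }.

translate: b→-34 (≡36 mod 70), so (35,36,35)→(35,-34,34)
flip: (35,-34,34)→(34,34,35)
reduced (well bottom): (34,34,35) with a≤c, −a<b≤a
well minimum = a = 34

34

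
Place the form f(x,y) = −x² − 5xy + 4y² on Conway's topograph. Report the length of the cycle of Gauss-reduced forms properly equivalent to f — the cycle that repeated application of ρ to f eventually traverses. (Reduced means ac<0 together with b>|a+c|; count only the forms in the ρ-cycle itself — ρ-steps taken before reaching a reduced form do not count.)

D = 41, ⌊√D⌋ = 6
descent: ρ → (4,5,-1)  [lands on river]
river: ρ → (-1,5,4)
river: ρ → (4,3,-2)
river: ρ → (-2,5,2)
river: ρ → (2,3,-4)
river: ρ → (-4,5,1)
river: ρ → (1,5,-4)
river: ρ → (-4,3,2)
river: ρ → (2,5,-2)
river: ρ → (-2,3,4)
ρ-cycle length = 10 (tail of 1 descent step not counted)

10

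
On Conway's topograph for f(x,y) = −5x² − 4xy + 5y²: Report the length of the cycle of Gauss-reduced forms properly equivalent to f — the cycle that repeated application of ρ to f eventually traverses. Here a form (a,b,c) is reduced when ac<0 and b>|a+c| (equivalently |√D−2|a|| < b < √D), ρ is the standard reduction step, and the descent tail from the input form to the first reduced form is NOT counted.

D = 116, ⌊√D⌋ = 10
descent: ρ → (5,4,-5)  [lands on river]
river: ρ → (-5,6,4)
river: ρ → (4,10,-1)
river: ρ → (-1,10,4)
river: ρ → (4,6,-5)
river: ρ → (-5,4,5)
river: ρ → (5,6,-4)
river: ρ → (-4,10,1)
river: ρ → (1,10,-4)
river: ρ → (-4,6,5)
ρ-cycle length = 10 (tail of 1 descent step not counted)

10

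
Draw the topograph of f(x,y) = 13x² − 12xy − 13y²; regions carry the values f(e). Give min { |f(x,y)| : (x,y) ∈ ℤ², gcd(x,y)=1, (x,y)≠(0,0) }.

descent: ρ → (-13,12,13)  [lands on river]
river: ρ → (13,14,-12)
river: ρ → (-12,10,15)
river: ρ → (15,20,-7)
river: ρ → (-7,22,12)
river: ρ → (12,26,-3)
river: ρ → (-3,28,3)
river: ρ → (3,26,-12)
river: ρ → (-12,22,7)
river: ρ → (7,20,-15)
river: ρ → (-15,10,12)
river: ρ → (12,14,-13)
closes: descent 1, river 12
min |a| on river = 3

3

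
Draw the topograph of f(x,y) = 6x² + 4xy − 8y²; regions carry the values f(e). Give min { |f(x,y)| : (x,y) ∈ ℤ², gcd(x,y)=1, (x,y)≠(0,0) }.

river: ρ → (-8,12,2)
river: ρ → (2,12,-8)
river: ρ → (-8,4,6)
river: ρ → (6,8,-6)
river: ρ → (-6,4,8)
river: ρ → (8,12,-2)
river: ρ → (-2,12,8)
river: ρ → (8,4,-6)
river: ρ → (-6,8,6)
river: ρ → (6,4,-8)
closes: descent 0, river 10
min |a| on river = 2

2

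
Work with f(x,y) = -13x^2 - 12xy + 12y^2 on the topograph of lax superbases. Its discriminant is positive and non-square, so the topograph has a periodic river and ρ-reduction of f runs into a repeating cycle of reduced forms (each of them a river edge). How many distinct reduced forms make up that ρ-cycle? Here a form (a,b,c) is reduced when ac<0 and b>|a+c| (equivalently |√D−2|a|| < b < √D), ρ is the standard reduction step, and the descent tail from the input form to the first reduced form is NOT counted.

D = 768, ⌊√D⌋ = 27
descent: ρ → (12,12,-13)  [lands on river]
river: ρ → (-13,14,11)
river: ρ → (11,8,-16)
river: ρ → (-16,24,3)
river: ρ → (3,24,-16)
river: ρ → (-16,8,11)
river: ρ → (11,14,-13)
river: ρ → (-13,12,12)
ρ-cycle length = 8 (tail of 1 descent step not counted)

8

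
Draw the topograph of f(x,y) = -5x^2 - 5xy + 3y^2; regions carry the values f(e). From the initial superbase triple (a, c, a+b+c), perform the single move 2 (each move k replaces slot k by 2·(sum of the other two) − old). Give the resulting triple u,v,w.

start (-5,3,-7) = (f(1,0),f(0,1),f(1,1))
replace slot 2: 2·((-5)+(-7)) − 3 = -27 → (-5,-27,-7)

-5,-27,-7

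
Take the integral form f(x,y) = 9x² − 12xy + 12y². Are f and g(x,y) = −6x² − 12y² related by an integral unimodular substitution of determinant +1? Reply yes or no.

D₁ = -288, D₂ = -288
f: translate: b→6 (≡-12 mod 18), so (9,-12,12)→(9,6,9)
f: reduced (well bottom): (9,6,9) with a≤c, −a<b≤a
g is negative-definite; reduce −g:
−g: reduced (well bottom): (6,0,12) with a≤c, −a<b≤a
flip sign back: reduced form of g is (-6,0,-12)
reduced forms (9, 6, 9) vs (-6, 0, -12) ⇒ inequivalent

no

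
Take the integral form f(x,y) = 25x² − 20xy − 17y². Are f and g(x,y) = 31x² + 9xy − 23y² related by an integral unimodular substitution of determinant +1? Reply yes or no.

D₁ = 2100, D₂ = 2933
discriminants differ ⇒ not SL₂(ℤ)-equivalent

no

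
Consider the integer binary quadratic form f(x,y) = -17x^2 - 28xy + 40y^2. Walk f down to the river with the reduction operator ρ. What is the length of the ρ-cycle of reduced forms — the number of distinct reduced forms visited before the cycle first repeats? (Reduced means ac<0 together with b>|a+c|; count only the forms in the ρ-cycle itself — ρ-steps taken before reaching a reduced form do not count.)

D = 3504, ⌊√D⌋ = 59
descent: ρ → (40,28,-17)  [lands on river]
river: ρ → (-17,40,28)
river: ρ → (28,16,-29)
river: ρ → (-29,42,15)
river: ρ → (15,48,-20)
river: ρ → (-20,32,31)
river: ρ → (31,30,-21)
river: ρ → (-21,54,7)
river: ρ → (7,58,-5)
river: ρ → (-5,52,40)
ρ-cycle length = 10 (tail of 1 descent step not counted)

10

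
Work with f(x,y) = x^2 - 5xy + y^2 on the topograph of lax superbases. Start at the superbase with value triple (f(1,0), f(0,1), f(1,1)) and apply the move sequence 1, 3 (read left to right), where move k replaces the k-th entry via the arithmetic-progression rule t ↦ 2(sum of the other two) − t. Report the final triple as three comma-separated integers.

start (1,1,-3) = (f(1,0),f(0,1),f(1,1))
replace slot 1: 2·(1+(-3)) − 1 = -5 → (-5,1,-3)
replace slot 3: 2·((-5)+1) − (-3) = -5 → (-5,1,-5)

-5,1,-5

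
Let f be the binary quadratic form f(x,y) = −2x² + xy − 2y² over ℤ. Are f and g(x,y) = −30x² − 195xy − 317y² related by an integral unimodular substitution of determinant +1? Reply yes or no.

D₁ = -15, D₂ = -15
f is negative-definite; reduce −f:
−f: flip: (2,-1,2)→(2,1,2)
−f: reduced (well bottom): (2,1,2) with a≤c, −a<b≤a
flip sign back: reduced form of f is (-2,-1,-2)
g is negative-definite; reduce −g:
−g: translate: b→15 (≡195 mod 60), so (30,195,317)→(30,15,2)
−g: flip: (30,15,2)→(2,-15,30)
−g: translate: b→1 (≡-15 mod 4), so (2,-15,30)→(2,1,2)
−g: reduced (well bottom): (2,1,2) with a≤c, −a<b≤a
flip sign back: reduced form of g is (-2,-1,-2)
reduced forms (-2, -1, -2) vs (-2, -1, -2) ⇒ equivalent

yes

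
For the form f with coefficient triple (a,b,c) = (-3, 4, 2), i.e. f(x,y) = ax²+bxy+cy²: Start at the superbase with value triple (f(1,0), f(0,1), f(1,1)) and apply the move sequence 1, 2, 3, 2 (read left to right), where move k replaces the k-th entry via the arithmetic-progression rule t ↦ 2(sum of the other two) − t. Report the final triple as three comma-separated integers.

start (-3,2,3) = (f(1,0),f(0,1),f(1,1))
replace slot 1: 2·(2+3) − (-3) = 13 → (13,2,3)
replace slot 2: 2·(13+3) − 2 = 30 → (13,30,3)
replace slot 3: 2·(13+30) − 3 = 83 → (13,30,83)
replace slot 2: 2·(13+83) − 30 = 162 → (13,162,83)

13,162,83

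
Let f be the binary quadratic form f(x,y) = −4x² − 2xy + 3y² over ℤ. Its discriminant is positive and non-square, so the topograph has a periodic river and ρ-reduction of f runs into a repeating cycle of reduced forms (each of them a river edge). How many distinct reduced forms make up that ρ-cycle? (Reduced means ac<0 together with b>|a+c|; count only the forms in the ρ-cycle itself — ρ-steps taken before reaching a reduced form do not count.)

D = 52, ⌊√D⌋ = 7
descent: ρ → (3,2,-4)  [lands on river]
river: ρ → (-4,6,1)
river: ρ → (1,6,-4)
river: ρ → (-4,2,3)
river: ρ → (3,4,-3)
river: ρ → (-3,2,4)
river: ρ → (4,6,-1)
river: ρ → (-1,6,4)
river: ρ → (4,2,-3)
river: ρ → (-3,4,3)
ρ-cycle length = 10 (tail of 1 descent step not counted)

10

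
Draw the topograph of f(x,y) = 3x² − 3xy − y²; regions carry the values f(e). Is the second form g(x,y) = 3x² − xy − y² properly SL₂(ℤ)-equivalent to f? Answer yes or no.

D₁ = 21, D₂ = 13
discriminants differ ⇒ not SL₂(ℤ)-equivalent

no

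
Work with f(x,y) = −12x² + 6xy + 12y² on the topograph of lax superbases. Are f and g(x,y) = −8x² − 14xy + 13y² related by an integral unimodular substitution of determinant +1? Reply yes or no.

D₁ = 612, D₂ = 612
river cycle of f (length 6): (12, 18, -6), (-6, 18, 12), (12, 6, -12), (-12, 18, 6), (6, 18, -12), (-12, 6, 12)
river cycle of g (length 8): (13, 14, -8), (-8, 18, 9), (9, 18, -8), (-8, 14, 13), (13, 12, -9), (-9, 24, 1), (1, 24, -9), (-9, 12, 13)
cycles differ ⇒ inequivalent

no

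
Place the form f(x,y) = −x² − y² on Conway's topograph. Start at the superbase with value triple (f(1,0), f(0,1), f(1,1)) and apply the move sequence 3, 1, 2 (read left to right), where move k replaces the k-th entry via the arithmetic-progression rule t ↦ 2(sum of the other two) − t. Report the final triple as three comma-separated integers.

start (-1,-1,-2) = (f(1,0),f(0,1),f(1,1))
replace slot 3: 2·((-1)+(-1)) − (-2) = -2 → (-1,-1,-2)
replace slot 1: 2·((-1)+(-2)) − (-1) = -5 → (-5,-1,-2)
replace slot 2: 2·((-5)+(-2)) − (-1) = -13 → (-5,-13,-2)

-5,-13,-2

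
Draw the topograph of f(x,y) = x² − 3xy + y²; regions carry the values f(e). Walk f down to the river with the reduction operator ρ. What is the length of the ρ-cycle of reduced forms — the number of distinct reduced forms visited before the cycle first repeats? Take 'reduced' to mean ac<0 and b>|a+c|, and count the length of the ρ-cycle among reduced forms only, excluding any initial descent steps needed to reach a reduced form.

D = 5, ⌊√D⌋ = 2
descent: ρ → (1,1,-1)  [lands on river]
river: ρ → (-1,1,1)
ρ-cycle length = 2 (tail of 1 descent step not counted)

2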